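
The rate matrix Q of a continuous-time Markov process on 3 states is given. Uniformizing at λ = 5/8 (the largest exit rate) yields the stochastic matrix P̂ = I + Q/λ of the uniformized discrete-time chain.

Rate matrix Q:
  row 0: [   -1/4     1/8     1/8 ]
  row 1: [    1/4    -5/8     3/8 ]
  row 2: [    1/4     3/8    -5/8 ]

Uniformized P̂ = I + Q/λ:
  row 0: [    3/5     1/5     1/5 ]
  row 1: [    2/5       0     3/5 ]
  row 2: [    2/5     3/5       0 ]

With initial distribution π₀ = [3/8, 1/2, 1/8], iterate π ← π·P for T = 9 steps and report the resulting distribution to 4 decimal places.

π = [0.5000, 0.2481, 0.2519]

t=0: π = [0.3750, 0.5000, 0.1250]
t=1: π = [0.4750, 0.1500, 0.3750]
t=2: π = [0.4950, 0.3200, 0.1850]
t=3: π = [0.4990, 0.2100, 0.2910]
t=4: π = [0.4998, 0.2744, 0.2258]
t=5: π = [0.5000, 0.2354, 0.2646]
t=6: π = [0.5000, 0.2588, 0.2413]
t=7: π = [0.5000, 0.2448, 0.2552]
t=8: π = [0.5000, 0.2531, 0.2469]
t=9: π = [0.5000, 0.2481, 0.2519]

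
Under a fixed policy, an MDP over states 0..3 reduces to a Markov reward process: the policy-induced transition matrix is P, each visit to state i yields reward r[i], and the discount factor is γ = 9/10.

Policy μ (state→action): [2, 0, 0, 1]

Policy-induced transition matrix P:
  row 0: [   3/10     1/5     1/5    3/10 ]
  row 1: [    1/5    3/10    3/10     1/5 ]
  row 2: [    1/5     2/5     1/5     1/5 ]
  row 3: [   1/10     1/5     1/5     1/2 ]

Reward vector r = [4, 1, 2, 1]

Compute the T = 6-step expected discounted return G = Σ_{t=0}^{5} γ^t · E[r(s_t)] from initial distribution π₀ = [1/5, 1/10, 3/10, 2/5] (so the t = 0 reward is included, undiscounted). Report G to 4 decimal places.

G = 8.4484

t=0: π = [0.2000, 0.1000, 0.3000, 0.4000], E[r] = 1.9000, γ^t·E[r] = 1.900000, running G = 1.900000
t=1: π = [0.1800, 0.2700, 0.2100, 0.3400], E[r] = 1.7500, γ^t·E[r] = 1.575000, running G = 3.475000
t=2: π = [0.1840, 0.2690, 0.2270, 0.3200], E[r] = 1.7790, γ^t·E[r] = 1.440990, running G = 4.915990
t=3: π = [0.1864, 0.2723, 0.2269, 0.3144], E[r] = 1.7861, γ^t·E[r] = 1.302067, running G = 6.218057
t=4: π = [0.1872, 0.2726, 0.2272, 0.3130], E[r] = 1.7888, γ^t·E[r] = 1.173651, running G = 7.391708
t=5: π = [0.1874, 0.2727, 0.2273, 0.3126], E[r] = 1.7895, γ^t·E[r] = 1.056701, running G = 8.448410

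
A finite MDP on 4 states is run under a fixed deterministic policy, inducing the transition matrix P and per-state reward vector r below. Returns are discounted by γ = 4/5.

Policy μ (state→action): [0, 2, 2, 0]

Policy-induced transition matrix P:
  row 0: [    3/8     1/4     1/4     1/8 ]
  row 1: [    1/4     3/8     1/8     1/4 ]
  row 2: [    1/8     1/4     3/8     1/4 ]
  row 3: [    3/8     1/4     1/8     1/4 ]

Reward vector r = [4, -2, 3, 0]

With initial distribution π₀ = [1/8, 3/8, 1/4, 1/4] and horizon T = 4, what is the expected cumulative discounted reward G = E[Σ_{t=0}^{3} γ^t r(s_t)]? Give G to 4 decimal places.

t=0: π = [0.1250, 0.3750, 0.2500, 0.2500], E[r] = 0.5000, γ^t·E[r] = 0.500000, running G = 0.500000
t=1: π = [0.2656, 0.2969, 0.2031, 0.2344], E[r] = 1.0781, γ^t·E[r] = 0.862500, running G = 1.362500
t=2: π = [0.2871, 0.2871, 0.2090, 0.2168], E[r] = 1.2012, γ^t·E[r] = 0.768750, running G = 2.131250
t=3: π = [0.2869, 0.2859, 0.2131, 0.2141], E[r] = 1.2151, γ^t·E[r] = 0.622125, running G = 2.753375

G = 2.7534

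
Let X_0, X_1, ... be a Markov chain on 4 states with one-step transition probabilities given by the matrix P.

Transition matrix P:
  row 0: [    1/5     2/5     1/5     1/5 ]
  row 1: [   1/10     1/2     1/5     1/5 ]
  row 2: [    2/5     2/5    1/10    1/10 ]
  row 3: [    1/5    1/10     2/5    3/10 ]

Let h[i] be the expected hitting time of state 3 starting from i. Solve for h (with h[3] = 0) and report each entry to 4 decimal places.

First-step conditioning: h[3] = 0; for i ≠ 3, h[i] = 1 + Σ_k P[i][k]·h[k].
  h[0] = 1 + 1/5·h[0] + 2/5·h[1] + 1/5·h[2]
  h[1] = 1 + 1/10·h[0] + 1/2·h[1] + 1/5·h[2]
  h[2] = 1 + 2/5·h[0] + 2/5·h[1] + 1/10·h[2]
Solving the 3×3 linear system over states ≠ 3 gives exactly h = [11/2, 11/2, 6, 0] (h[3] = 0 is the target).

h = [5.5000, 5.5000, 6.0000, 0.0000]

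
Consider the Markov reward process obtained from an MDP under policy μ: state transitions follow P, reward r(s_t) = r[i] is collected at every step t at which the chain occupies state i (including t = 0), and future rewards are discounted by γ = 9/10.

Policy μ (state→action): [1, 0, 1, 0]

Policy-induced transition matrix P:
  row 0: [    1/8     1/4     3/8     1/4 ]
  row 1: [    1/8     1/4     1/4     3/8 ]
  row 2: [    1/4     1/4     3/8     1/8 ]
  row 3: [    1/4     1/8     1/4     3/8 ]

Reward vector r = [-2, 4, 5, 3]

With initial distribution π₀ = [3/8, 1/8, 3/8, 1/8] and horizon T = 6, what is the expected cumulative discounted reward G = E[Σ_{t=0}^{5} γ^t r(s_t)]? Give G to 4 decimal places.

G = 12.6473

t=0: π = [0.3750, 0.1250, 0.3750, 0.1250], E[r] = 2.0000, γ^t·E[r] = 2.000000, running G = 2.000000
t=1: π = [0.1875, 0.2344, 0.3438, 0.2344], E[r] = 2.9844, γ^t·E[r] = 2.685938, running G = 4.685938
t=2: π = [0.1973, 0.2207, 0.3164, 0.2656], E[r] = 2.8672, γ^t·E[r] = 2.322422, running G = 7.008359
t=3: π = [0.1978, 0.2168, 0.3142, 0.2712], E[r] = 2.8564, γ^t·E[r] = 2.082349, running G = 9.090708
t=4: π = [0.1982, 0.2161, 0.3140, 0.2717], E[r] = 2.8532, γ^t·E[r] = 1.871971, running G = 10.962679
t=5: π = [0.1982, 0.2160, 0.3140, 0.2717], E[r] = 2.8530, γ^t·E[r] = 1.684668, running G = 12.647348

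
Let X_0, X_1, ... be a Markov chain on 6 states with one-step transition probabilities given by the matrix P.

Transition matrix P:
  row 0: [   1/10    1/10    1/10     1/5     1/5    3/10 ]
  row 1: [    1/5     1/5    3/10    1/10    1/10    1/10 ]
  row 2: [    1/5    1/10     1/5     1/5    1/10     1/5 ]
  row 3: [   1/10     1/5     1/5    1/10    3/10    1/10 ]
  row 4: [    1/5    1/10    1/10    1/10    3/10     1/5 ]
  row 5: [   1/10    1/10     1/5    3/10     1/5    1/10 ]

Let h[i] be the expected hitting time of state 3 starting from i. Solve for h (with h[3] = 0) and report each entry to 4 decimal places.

h = [5.2663, 5.8741, 5.2448, 0.0000, 5.9004, 4.8257]

First-step conditioning: h[3] = 0; for i ≠ 3, h[i] = 1 + Σ_k P[i][k]·h[k].
  h[0] = 1 + 1/10·h[0] + 1/10·h[1] + 1/10·h[2] + 1/5·h[4] + 3/10·h[5]
  h[1] = 1 + 1/5·h[0] + 1/5·h[1] + 3/10·h[2] + 1/10·h[4] + 1/10·h[5]
  h[2] = 1 + 1/5·h[0] + 1/10·h[1] + 1/5·h[2] + 1/10·h[4] + 1/5·h[5]
  h[4] = 1 + 1/5·h[0] + 1/10·h[1] + 1/10·h[2] + 3/10·h[4] + 1/5·h[5]
  h[5] = 1 + 1/10·h[0] + 1/10·h[1] + 1/5·h[2] + 1/5·h[4] + 1/10·h[5]
Solving the 5×5 linear system over states ≠ 3 gives exactly h = [22050/4187, 24595/4187, 21960/4187, 0, 24705/4187, 20205/4187] (h[3] = 0 is the target).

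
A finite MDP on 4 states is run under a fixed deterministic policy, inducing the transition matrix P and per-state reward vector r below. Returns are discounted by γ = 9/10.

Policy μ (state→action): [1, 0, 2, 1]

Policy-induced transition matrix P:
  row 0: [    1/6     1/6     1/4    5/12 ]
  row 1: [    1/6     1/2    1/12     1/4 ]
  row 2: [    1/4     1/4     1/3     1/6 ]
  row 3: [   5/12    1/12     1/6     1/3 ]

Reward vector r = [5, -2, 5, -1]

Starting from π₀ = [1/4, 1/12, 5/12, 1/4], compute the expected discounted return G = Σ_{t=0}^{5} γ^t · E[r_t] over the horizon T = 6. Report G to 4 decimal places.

G = 8.9145

t=0: π = [0.2500, 0.0833, 0.4167, 0.2500], E[r] = 2.9167, γ^t·E[r] = 2.916667, running G = 2.916667
t=1: π = [0.2639, 0.2083, 0.2500, 0.2778], E[r] = 1.8750, γ^t·E[r] = 1.687500, running G = 4.604167
t=2: π = [0.2569, 0.2338, 0.2130, 0.2963], E[r] = 1.5856, γ^t·E[r] = 1.284375, running G = 5.888542
t=3: π = [0.2585, 0.2377, 0.2041, 0.2998], E[r] = 1.5378, γ^t·E[r] = 1.121063, running G = 7.009604
t=4: π = [0.2586, 0.2379, 0.2024, 0.3011], E[r] = 1.5283, γ^t·E[r] = 1.002713, running G = 8.012317
t=5: π = [0.2588, 0.2378, 0.2021, 0.3013], E[r] = 1.5278, γ^t·E[r] = 0.902156, running G = 8.914473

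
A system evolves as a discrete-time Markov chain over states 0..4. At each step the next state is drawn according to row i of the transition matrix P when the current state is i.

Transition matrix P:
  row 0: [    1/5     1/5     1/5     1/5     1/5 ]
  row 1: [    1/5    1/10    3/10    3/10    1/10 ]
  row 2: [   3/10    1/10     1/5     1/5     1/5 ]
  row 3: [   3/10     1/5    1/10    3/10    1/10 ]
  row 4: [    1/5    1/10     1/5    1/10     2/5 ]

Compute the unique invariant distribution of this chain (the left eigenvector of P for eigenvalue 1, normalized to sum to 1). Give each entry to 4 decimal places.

π = [0.2409, 0.1457, 0.1930, 0.2156, 0.2048]

Balance equations π_j = Σ_i π_i·P[i][j]:
  π_0 = 1/5·π_0 + 1/5·π_1 + 3/10·π_2 + 3/10·π_3 + 1/5·π_4
  π_1 = 1/5·π_0 + 1/10·π_1 + 1/10·π_2 + 1/5·π_3 + 1/10·π_4
  π_2 = 1/5·π_0 + 3/10·π_1 + 1/5·π_2 + 1/10·π_3 + 1/5·π_4
  π_3 = 1/5·π_0 + 3/10·π_1 + 1/5·π_2 + 3/10·π_3 + 1/10·π_4
  normalize: π_0 + π_1 + π_2 + π_3 + π_4 = 1
Solving the linear system gives exactly π = [468/1943, 283/1943, 375/1943, 419/1943, 398/1943].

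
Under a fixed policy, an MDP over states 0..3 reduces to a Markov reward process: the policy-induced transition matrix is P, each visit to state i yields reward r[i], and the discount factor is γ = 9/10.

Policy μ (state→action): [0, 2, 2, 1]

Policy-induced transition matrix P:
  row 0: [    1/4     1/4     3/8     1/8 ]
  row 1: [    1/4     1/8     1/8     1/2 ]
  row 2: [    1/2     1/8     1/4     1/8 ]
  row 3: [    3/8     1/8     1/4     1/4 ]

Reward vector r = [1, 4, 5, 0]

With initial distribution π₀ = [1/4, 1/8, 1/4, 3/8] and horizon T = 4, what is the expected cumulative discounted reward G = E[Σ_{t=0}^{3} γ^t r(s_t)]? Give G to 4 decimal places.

G = 7.7575

t=0: π = [0.2500, 0.1250, 0.2500, 0.3750], E[r] = 2.0000, γ^t·E[r] = 2.000000, running G = 2.000000
t=1: π = [0.3594, 0.1563, 0.2656, 0.2188], E[r] = 2.3125, γ^t·E[r] = 2.081250, running G = 4.081250
t=2: π = [0.3438, 0.1699, 0.2754, 0.2109], E[r] = 2.4004, γ^t·E[r] = 1.944316, running G = 6.025566
t=3: π = [0.3452, 0.1680, 0.2717, 0.2151], E[r] = 2.3757, γ^t·E[r] = 1.731909, running G = 7.757475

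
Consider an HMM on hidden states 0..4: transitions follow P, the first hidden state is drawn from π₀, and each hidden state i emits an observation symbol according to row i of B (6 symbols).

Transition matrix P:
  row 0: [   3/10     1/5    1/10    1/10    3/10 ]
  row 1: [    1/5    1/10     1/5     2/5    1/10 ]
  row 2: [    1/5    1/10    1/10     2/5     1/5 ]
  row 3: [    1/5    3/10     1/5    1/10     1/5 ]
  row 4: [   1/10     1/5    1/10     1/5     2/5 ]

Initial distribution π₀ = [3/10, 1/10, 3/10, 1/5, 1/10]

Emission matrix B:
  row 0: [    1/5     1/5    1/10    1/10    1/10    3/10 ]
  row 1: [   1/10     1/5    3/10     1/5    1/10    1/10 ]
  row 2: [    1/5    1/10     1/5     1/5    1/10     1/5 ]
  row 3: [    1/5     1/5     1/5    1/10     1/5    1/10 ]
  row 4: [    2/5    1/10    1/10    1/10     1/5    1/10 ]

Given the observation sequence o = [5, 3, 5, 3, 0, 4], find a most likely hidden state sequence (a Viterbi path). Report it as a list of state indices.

path = [0, 0, 0, 4, 4, 4]

t=0: δ = [9.000e-02, 1.000e-02, 6.000e-02, 2.000e-02, 1.000e-02]  (obs o_0=5)
t=1: δ = [2.700e-03, 3.600e-03, 1.800e-03, 2.400e-03, 2.700e-03]  ψ = [0, 0, 0, 2, 0]  (obs o_1=3)
t=2: δ = [2.430e-04, 7.200e-05, 1.440e-04, 1.440e-04, 1.080e-04]  ψ = [0, 3, 1, 1, 4]  (obs o_2=5)
t=3: δ = [7.290e-06, 9.720e-06, 5.760e-06, 5.760e-06, 7.290e-06]  ψ = [0, 0, 3, 2, 0]  (obs o_3=3)
t=4: δ = [4.374e-07, 1.728e-07, 3.888e-07, 7.776e-07, 1.166e-06]  ψ = [0, 3, 1, 1, 4]  (obs o_4=0)
t=5: δ = [1.555e-08, 2.333e-08, 1.555e-08, 4.666e-08, 9.331e-08]  ψ = [3, 3, 3, 4, 4]  (obs o_5=4)
backtrack: best end state = 4; path = [0, 0, 0, 4, 4, 4]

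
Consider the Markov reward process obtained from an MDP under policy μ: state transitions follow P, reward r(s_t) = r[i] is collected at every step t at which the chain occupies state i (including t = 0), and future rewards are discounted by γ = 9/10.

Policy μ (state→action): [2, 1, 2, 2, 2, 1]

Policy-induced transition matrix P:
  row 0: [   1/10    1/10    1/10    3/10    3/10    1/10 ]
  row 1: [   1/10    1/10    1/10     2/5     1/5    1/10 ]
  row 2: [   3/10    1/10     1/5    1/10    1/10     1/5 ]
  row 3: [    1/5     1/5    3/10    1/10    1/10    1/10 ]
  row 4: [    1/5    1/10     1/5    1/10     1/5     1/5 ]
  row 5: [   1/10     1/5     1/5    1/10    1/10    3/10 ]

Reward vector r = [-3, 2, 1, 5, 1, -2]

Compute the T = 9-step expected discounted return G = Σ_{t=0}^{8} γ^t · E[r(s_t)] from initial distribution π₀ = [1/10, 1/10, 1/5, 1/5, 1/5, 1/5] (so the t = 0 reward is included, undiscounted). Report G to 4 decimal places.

t=0: π = [0.1000, 0.1000, 0.2000, 0.2000, 0.2000, 0.2000], E[r] = 0.9000, γ^t·E[r] = 0.900000, running G = 0.900000
t=1: π = [0.1800, 0.1400, 0.2000, 0.1500, 0.1500, 0.1800], E[r] = 0.4800, γ^t·E[r] = 0.432000, running G = 1.332000
t=2: π = [0.1700, 0.1330, 0.1830, 0.1780, 0.1650, 0.1710], E[r] = 0.6520, γ^t·E[r] = 0.528120, running G = 1.860120
t=3: π = [0.1709, 0.1349, 0.1875, 0.1739, 0.1638, 0.1690], E[r] = 0.6399, γ^t·E[r] = 0.466487, running G = 2.326607
t=4: π = [0.1713, 0.1343, 0.1868, 0.1747, 0.1641, 0.1689], E[r] = 0.6410, γ^t·E[r] = 0.420573, running G = 2.747180
t=5: π = [0.1712, 0.1344, 0.1869, 0.1745, 0.1641, 0.1689], E[r] = 0.6410, γ^t·E[r] = 0.378491, running G = 3.125671
t=6: π = [0.1712, 0.1343, 0.1869, 0.1746, 0.1641, 0.1689], E[r] = 0.6410, γ^t·E[r] = 0.340630, running G = 3.466301
t=7: π = [0.1712, 0.1343, 0.1869, 0.1746, 0.1641, 0.1689], E[r] = 0.6410, γ^t·E[r] = 0.306566, running G = 3.772868
t=8: π = [0.1712, 0.1343, 0.1869, 0.1746, 0.1641, 0.1689], E[r] = 0.6410, γ^t·E[r] = 0.275909, running G = 4.048777

G = 4.0488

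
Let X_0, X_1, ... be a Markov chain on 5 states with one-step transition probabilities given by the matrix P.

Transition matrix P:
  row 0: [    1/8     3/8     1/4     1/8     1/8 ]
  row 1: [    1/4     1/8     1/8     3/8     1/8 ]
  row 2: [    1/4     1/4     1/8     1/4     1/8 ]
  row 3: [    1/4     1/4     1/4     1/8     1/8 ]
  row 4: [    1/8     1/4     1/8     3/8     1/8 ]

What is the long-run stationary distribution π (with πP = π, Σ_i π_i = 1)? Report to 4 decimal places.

π = [0.2083, 0.2454, 0.1811, 0.2402, 0.1250]

Balance equations π_j = Σ_i π_i·P[i][j]:
  π_0 = 1/8·π_0 + 1/4·π_1 + 1/4·π_2 + 1/4·π_3 + 1/8·π_4
  π_1 = 3/8·π_0 + 1/8·π_1 + 1/4·π_2 + 1/4·π_3 + 1/4·π_4
  π_2 = 1/4·π_0 + 1/8·π_1 + 1/8·π_2 + 1/4·π_3 + 1/8·π_4
  π_3 = 1/8·π_0 + 3/8·π_1 + 1/4·π_2 + 1/8·π_3 + 3/8·π_4
  normalize: π_0 + π_1 + π_2 + π_3 + π_4 = 1
Solving the linear system gives exactly π = [5/24, 53/216, 44/243, 467/1944, 1/8].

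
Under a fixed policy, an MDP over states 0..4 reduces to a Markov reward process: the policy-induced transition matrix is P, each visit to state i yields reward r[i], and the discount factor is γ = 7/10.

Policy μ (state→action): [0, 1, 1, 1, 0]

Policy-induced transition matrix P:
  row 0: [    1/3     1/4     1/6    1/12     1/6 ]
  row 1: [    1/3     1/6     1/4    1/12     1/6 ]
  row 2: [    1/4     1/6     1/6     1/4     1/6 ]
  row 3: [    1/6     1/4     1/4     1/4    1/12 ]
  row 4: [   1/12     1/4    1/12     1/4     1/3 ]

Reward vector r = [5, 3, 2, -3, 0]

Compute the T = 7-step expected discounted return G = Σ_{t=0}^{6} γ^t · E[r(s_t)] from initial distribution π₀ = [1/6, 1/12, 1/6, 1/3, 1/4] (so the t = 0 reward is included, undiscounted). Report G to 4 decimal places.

G = 3.7304

t=0: π = [0.1667, 0.0833, 0.1667, 0.3333, 0.2500], E[r] = 0.4167, γ^t·E[r] = 0.416667, running G = 0.416667
t=1: π = [0.2014, 0.2292, 0.1806, 0.2083, 0.1806], E[r] = 1.4306, γ^t·E[r] = 1.001389, running G = 1.418056
t=2: π = [0.2384, 0.2159, 0.1881, 0.1782, 0.1794], E[r] = 1.6811, γ^t·E[r] = 0.823756, running G = 2.241811
t=3: π = [0.2431, 0.2163, 0.1846, 0.1743, 0.1817], E[r] = 1.7108, γ^t·E[r] = 0.586802, running G = 2.828613
t=4: π = [0.2435, 0.2166, 0.1841, 0.1734, 0.1824], E[r] = 1.7150, γ^t·E[r] = 0.411780, running G = 3.240394
t=5: π = [0.2435, 0.2166, 0.1840, 0.1733, 0.1826], E[r] = 1.7152, γ^t·E[r] = 0.288275, running G = 3.528669
t=6: π = [0.2435, 0.2166, 0.1839, 0.1733, 0.1827], E[r] = 1.7151, γ^t·E[r] = 0.201779, running G = 3.730448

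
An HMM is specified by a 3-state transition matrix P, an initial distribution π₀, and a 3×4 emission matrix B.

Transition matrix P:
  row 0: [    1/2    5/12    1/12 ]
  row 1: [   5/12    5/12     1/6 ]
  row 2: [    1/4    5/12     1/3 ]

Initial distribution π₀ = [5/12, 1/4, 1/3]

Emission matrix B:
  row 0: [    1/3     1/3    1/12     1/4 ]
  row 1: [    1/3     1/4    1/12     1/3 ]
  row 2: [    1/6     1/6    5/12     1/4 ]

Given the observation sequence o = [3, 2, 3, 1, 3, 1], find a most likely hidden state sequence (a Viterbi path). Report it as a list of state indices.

path = [2, 2, 1, 0, 0, 0]

t=0: δ = [1.042e-01, 8.333e-02, 8.333e-02]  (obs o_0=3)
t=1: δ = [4.340e-03, 3.617e-03, 1.157e-02]  ψ = [0, 0, 2]  (obs o_1=2)
t=2: δ = [7.234e-04, 1.608e-03, 9.645e-04]  ψ = [2, 2, 2]  (obs o_2=3)
t=3: δ = [2.233e-04, 1.674e-04, 5.358e-05]  ψ = [1, 1, 2]  (obs o_3=1)
t=4: δ = [2.791e-05, 3.101e-05, 6.977e-06]  ψ = [0, 0, 1]  (obs o_4=3)
t=5: δ = [4.651e-06, 3.230e-06, 8.614e-07]  ψ = [0, 1, 1]  (obs o_5=1)
backtrack: best end state = 0; path = [2, 2, 1, 0, 0, 0]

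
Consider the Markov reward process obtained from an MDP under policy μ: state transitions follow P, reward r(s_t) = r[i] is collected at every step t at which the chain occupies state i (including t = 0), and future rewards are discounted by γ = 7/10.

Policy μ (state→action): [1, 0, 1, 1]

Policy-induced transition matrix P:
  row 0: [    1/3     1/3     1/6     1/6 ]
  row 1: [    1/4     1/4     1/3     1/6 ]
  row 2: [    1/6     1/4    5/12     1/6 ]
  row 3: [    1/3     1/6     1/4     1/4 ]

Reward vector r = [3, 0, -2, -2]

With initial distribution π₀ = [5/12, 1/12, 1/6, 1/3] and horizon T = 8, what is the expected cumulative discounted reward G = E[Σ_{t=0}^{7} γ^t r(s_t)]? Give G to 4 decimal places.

G = 0.0265

t=0: π = [0.4167, 0.0833, 0.1667, 0.3333], E[r] = 0.2500, γ^t·E[r] = 0.250000, running G = 0.250000
t=1: π = [0.2986, 0.2569, 0.2500, 0.1944], E[r] = 0.0069, γ^t·E[r] = 0.004861, running G = 0.254861
t=2: π = [0.2703, 0.2587, 0.2882, 0.1829], E[r] = -0.1314, γ^t·E[r] = -0.064369, running G = 0.190492
t=3: π = [0.2637, 0.2573, 0.2971, 0.1819], E[r] = -0.1667, γ^t·E[r] = -0.057183, running G = 0.133309
t=4: π = [0.2624, 0.2568, 0.2990, 0.1818], E[r] = -0.1745, γ^t·E[r] = -0.041886, running G = 0.091423
t=5: π = [0.2621, 0.2567, 0.2994, 0.1818], E[r] = -0.1761, γ^t·E[r] = -0.029590, running G = 0.061833
t=6: π = [0.2620, 0.2567, 0.2994, 0.1818], E[r] = -0.1764, γ^t·E[r] = -0.020752, running G = 0.041081
t=7: π = [0.2620, 0.2567, 0.2995, 0.1818], E[r] = -0.1765, γ^t·E[r] = -0.014532, running G = 0.026549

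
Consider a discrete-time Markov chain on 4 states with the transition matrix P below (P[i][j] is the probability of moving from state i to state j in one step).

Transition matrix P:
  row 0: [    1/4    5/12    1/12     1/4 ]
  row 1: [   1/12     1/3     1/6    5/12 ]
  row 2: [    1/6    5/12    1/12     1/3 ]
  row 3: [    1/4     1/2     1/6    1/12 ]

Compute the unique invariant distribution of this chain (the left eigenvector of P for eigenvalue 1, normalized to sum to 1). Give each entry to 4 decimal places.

π = [0.1705, 0.4063, 0.1407, 0.2824]

Balance equations π_j = Σ_i π_i·P[i][j]:
  π_0 = 1/4·π_0 + 1/12·π_1 + 1/6·π_2 + 1/4·π_3
  π_1 = 5/12·π_0 + 1/3·π_1 + 5/12·π_2 + 1/2·π_3
  π_2 = 1/12·π_0 + 1/6·π_1 + 1/12·π_2 + 1/6·π_3
  normalize: π_0 + π_1 + π_2 + π_3 = 1
Solving the linear system gives exactly π = [183/1073, 436/1073, 151/1073, 303/1073].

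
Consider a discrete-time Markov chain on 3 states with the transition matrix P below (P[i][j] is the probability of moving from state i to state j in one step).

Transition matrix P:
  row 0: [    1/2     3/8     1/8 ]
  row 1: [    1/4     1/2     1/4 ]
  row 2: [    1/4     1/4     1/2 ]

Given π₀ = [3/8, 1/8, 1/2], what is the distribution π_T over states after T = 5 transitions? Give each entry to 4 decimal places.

π = [0.3334, 0.3887, 0.2779]

t=0: π = [0.3750, 0.1250, 0.5000]
t=1: π = [0.3438, 0.3281, 0.3281]
t=2: π = [0.3359, 0.3750, 0.2891]
t=3: π = [0.3340, 0.3857, 0.2803]
t=4: π = [0.3335, 0.3882, 0.2783]
t=5: π = [0.3334, 0.3887, 0.2779]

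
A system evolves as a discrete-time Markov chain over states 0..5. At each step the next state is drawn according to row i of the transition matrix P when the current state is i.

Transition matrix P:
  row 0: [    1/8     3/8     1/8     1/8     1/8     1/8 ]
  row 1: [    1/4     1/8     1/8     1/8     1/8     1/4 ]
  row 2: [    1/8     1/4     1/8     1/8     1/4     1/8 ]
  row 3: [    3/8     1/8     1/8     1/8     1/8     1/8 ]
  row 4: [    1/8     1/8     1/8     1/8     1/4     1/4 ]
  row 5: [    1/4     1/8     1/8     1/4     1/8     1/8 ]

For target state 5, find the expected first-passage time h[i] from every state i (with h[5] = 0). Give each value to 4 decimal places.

h = [5.7510, 5.1759, 5.7407, 5.8947, 5.0937, 0.0000]

First-step conditioning: h[5] = 0; for i ≠ 5, h[i] = 1 + Σ_k P[i][k]·h[k].
  h[0] = 1 + 1/8·h[0] + 3/8·h[1] + 1/8·h[2] + 1/8·h[3] + 1/8·h[4]
  h[1] = 1 + 1/4·h[0] + 1/8·h[1] + 1/8·h[2] + 1/8·h[3] + 1/8·h[4]
  h[2] = 1 + 1/8·h[0] + 1/4·h[1] + 1/8·h[2] + 1/8·h[3] + 1/4·h[4]
  h[3] = 1 + 3/8·h[0] + 1/8·h[1] + 1/8·h[2] + 1/8·h[3] + 1/8·h[4]
  h[4] = 1 + 1/8·h[0] + 1/8·h[1] + 1/8·h[2] + 1/8·h[3] + 1/4·h[4]
Solving the 5×5 linear system over states ≠ 5 gives exactly h = [4480/779, 4032/779, 4472/779, 112/19, 3968/779, 0] (h[5] = 0 is the target).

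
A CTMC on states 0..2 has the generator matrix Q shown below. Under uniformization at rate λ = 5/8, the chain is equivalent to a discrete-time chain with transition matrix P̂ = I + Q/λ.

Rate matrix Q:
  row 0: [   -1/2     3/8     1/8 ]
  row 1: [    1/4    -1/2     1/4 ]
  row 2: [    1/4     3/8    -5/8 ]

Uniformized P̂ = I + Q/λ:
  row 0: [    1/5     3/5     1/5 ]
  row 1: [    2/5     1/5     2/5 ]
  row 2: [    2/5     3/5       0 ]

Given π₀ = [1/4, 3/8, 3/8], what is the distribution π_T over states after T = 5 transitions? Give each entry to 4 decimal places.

t=0: π = [0.2500, 0.3750, 0.3750]
t=1: π = [0.3500, 0.4500, 0.2000]
t=2: π = [0.3300, 0.4200, 0.2500]
t=3: π = [0.3340, 0.4320, 0.2340]
t=4: π = [0.3332, 0.4272, 0.2396]
t=5: π = [0.3334, 0.4291, 0.2375]

π = [0.3334, 0.4291, 0.2375]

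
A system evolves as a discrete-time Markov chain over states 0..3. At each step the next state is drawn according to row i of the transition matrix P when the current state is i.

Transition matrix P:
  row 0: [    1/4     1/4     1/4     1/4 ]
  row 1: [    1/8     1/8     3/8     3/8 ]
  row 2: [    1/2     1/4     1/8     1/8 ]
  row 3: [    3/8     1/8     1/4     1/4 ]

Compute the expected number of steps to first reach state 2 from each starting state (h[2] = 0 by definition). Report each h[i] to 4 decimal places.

h = [3.6500, 3.2500, 0.0000, 3.7000]

First-step conditioning: h[2] = 0; for i ≠ 2, h[i] = 1 + Σ_k P[i][k]·h[k].
  h[0] = 1 + 1/4·h[0] + 1/4·h[1] + 1/4·h[3]
  h[1] = 1 + 1/8·h[0] + 1/8·h[1] + 3/8·h[3]
  h[3] = 1 + 3/8·h[0] + 1/8·h[1] + 1/4·h[3]
Solving the 3×3 linear system over states ≠ 2 gives exactly h = [73/20, 13/4, 0, 37/10] (h[2] = 0 is the target).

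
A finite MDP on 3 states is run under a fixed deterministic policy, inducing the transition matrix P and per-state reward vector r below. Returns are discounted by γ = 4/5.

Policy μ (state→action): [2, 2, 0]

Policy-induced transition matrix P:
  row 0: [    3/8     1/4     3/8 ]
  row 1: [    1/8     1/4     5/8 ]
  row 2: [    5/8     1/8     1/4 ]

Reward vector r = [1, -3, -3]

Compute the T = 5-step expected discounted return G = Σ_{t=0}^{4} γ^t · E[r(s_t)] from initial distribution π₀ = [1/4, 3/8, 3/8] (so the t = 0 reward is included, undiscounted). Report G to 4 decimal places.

t=0: π = [0.2500, 0.3750, 0.3750], E[r] = -2.0000, γ^t·E[r] = -2.000000, running G = -2.000000
t=1: π = [0.3750, 0.2031, 0.4219], E[r] = -1.5000, γ^t·E[r] = -1.200000, running G = -3.200000
t=2: π = [0.4297, 0.1973, 0.3730], E[r] = -1.2813, γ^t·E[r] = -0.820000, running G = -4.020000
t=3: π = [0.4189, 0.2034, 0.3777], E[r] = -1.3242, γ^t·E[r] = -0.678000, running G = -4.698000
t=4: π = [0.4186, 0.2028, 0.3786], E[r] = -1.3257, γ^t·E[r] = -0.543000, running G = -5.241000

G = -5.2410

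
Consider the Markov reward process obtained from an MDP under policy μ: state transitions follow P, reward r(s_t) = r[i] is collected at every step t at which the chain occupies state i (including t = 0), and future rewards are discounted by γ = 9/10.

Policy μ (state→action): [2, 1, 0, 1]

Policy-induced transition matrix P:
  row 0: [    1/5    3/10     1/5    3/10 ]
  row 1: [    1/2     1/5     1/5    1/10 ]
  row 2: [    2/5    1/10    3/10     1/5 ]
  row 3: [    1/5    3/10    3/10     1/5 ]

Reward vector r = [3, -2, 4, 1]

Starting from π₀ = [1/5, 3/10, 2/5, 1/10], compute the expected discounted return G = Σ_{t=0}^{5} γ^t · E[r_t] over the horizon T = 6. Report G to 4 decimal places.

t=0: π = [0.2000, 0.3000, 0.4000, 0.1000], E[r] = 1.7000, γ^t·E[r] = 1.700000, running G = 1.700000
t=1: π = [0.3700, 0.1900, 0.2500, 0.1900], E[r] = 1.9200, γ^t·E[r] = 1.728000, running G = 3.428000
t=2: π = [0.3070, 0.2310, 0.2440, 0.2180], E[r] = 1.6530, γ^t·E[r] = 1.338930, running G = 4.766930
t=3: π = [0.3181, 0.2281, 0.2462, 0.2076], E[r] = 1.6905, γ^t·E[r] = 1.232375, running G = 5.999305
t=4: π = [0.3177, 0.2280, 0.2454, 0.2090], E[r] = 1.6876, γ^t·E[r] = 1.107254, running G = 7.106559
t=5: π = [0.3175, 0.2281, 0.2454, 0.2090], E[r] = 1.6868, γ^t·E[r] = 0.996067, running G = 8.102626

G = 8.1026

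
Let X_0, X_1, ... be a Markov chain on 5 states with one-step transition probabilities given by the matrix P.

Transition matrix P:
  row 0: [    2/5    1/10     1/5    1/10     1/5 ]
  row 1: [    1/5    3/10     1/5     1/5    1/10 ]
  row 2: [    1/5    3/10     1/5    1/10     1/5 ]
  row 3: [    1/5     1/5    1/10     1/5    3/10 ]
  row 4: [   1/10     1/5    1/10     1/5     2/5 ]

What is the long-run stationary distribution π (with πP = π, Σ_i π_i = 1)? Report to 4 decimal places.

π = [0.2196, 0.2155, 0.1595, 0.1621, 0.2433]

Balance equations π_j = Σ_i π_i·P[i][j]:
  π_0 = 2/5·π_0 + 1/5·π_1 + 1/5·π_2 + 1/5·π_3 + 1/10·π_4
  π_1 = 1/10·π_0 + 3/10·π_1 + 3/10·π_2 + 1/5·π_3 + 1/5·π_4
  π_2 = 1/5·π_0 + 1/5·π_1 + 1/5·π_2 + 1/10·π_3 + 1/10·π_4
  π_3 = 1/10·π_0 + 1/5·π_1 + 1/10·π_2 + 1/5·π_3 + 1/5·π_4
  normalize: π_0 + π_1 + π_2 + π_3 + π_4 = 1
Solving the linear system gives exactly π = [1249/5688, 613/2844, 907/5688, 461/2844, 173/711].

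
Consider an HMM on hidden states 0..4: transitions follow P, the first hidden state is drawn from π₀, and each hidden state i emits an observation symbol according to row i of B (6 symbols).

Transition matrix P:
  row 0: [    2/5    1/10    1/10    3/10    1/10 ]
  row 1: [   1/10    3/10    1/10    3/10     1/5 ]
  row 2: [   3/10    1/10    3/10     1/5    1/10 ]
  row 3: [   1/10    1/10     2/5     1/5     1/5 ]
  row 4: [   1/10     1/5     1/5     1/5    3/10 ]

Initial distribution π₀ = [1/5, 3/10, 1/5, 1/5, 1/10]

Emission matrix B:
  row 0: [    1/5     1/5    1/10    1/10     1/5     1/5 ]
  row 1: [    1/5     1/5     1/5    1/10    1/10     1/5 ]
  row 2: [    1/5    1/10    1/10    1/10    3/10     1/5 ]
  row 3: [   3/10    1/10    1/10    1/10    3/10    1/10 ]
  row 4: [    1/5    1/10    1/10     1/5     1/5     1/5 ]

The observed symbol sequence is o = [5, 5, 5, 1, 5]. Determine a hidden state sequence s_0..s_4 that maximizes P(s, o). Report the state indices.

t=0: δ = [4.000e-02, 6.000e-02, 4.000e-02, 2.000e-02, 2.000e-02]  (obs o_0=5)
t=1: δ = [3.200e-03, 3.600e-03, 2.400e-03, 1.800e-03, 2.400e-03]  ψ = [0, 1, 2, 1, 1]  (obs o_1=5)
t=2: δ = [2.560e-04, 2.160e-04, 1.440e-04, 1.080e-04, 1.440e-04]  ψ = [0, 1, 2, 1, 1]  (obs o_2=5)
t=3: δ = [2.048e-05, 1.296e-05, 4.320e-06, 7.680e-06, 4.320e-06]  ψ = [0, 1, 2, 0, 1]  (obs o_3=1)
t=4: δ = [1.638e-06, 7.776e-07, 6.144e-07, 6.144e-07, 5.184e-07]  ψ = [0, 1, 3, 0, 1]  (obs o_4=5)
backtrack: best end state = 0; path = [0, 0, 0, 0, 0]

path = [0, 0, 0, 0, 0]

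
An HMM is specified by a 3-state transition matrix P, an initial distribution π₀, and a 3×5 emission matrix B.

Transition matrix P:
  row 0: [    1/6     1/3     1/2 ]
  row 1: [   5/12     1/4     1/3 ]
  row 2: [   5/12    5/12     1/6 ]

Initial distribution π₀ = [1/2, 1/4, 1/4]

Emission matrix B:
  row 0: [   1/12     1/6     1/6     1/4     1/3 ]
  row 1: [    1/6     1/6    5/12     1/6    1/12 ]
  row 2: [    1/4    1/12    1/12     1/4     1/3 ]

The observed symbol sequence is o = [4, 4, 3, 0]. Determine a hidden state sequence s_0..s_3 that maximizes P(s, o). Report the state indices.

t=0: δ = [1.667e-01, 2.083e-02, 8.333e-02]  (obs o_0=4)
t=1: δ = [1.157e-02, 4.630e-03, 2.778e-02]  ψ = [2, 0, 0]  (obs o_1=4)
t=2: δ = [2.894e-03, 1.929e-03, 1.447e-03]  ψ = [2, 2, 0]  (obs o_2=3)
t=3: δ = [6.698e-05, 1.608e-04, 3.617e-04]  ψ = [1, 0, 0]  (obs o_3=0)
backtrack: best end state = 2; path = [0, 2, 0, 2]

path = [0, 2, 0, 2]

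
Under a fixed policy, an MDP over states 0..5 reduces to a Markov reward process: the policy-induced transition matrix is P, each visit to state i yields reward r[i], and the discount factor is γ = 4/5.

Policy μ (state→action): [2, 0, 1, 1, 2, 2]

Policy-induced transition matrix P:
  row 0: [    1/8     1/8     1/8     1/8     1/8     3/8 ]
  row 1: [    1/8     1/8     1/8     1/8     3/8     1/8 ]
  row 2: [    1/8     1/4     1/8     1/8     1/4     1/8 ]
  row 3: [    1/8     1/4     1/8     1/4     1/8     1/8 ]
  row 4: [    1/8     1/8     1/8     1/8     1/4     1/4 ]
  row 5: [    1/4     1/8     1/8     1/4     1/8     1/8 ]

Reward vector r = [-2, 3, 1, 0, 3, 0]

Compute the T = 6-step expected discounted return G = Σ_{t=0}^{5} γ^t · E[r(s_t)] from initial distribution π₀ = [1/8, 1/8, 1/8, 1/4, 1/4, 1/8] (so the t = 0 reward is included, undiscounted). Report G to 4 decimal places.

t=0: π = [0.1250, 0.1250, 0.1250, 0.2500, 0.2500, 0.1250], E[r] = 1.0000, γ^t·E[r] = 1.000000, running G = 1.000000
t=1: π = [0.1406, 0.1719, 0.1250, 0.1719, 0.2031, 0.1875], E[r] = 0.9688, γ^t·E[r] = 0.775000, running G = 1.775000
t=2: π = [0.1484, 0.1621, 0.1250, 0.1699, 0.2090, 0.1855], E[r] = 0.9414, γ^t·E[r] = 0.602500, running G = 2.377500
t=3: π = [0.1482, 0.1619, 0.1250, 0.1694, 0.2073, 0.1882], E[r] = 0.9360, γ^t·E[r] = 0.479250, running G = 2.856750
t=4: π = [0.1485, 0.1618, 0.1250, 0.1697, 0.2070, 0.1880], E[r] = 0.9344, γ^t·E[r] = 0.382713, running G = 3.239463
t=5: π = [0.1485, 0.1618, 0.1250, 0.1697, 0.2070, 0.1880], E[r] = 0.9344, γ^t·E[r] = 0.306178, running G = 3.545640

G = 3.5456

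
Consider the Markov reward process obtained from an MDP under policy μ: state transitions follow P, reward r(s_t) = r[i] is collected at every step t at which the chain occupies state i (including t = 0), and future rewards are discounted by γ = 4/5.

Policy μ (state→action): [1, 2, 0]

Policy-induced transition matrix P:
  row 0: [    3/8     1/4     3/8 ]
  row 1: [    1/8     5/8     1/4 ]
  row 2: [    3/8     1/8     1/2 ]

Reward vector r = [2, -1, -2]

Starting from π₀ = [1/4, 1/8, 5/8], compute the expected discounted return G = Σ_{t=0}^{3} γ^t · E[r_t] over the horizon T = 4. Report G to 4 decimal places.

t=0: π = [0.2500, 0.1250, 0.6250], E[r] = -0.8750, γ^t·E[r] = -0.875000, running G = -0.875000
t=1: π = [0.3438, 0.2188, 0.4375], E[r] = -0.4063, γ^t·E[r] = -0.325000, running G = -1.200000
t=2: π = [0.3203, 0.2773, 0.4023], E[r] = -0.4414, γ^t·E[r] = -0.282500, running G = -1.482500
t=3: π = [0.3057, 0.3037, 0.3906], E[r] = -0.4736, γ^t·E[r] = -0.242500, running G = -1.725000

G = -1.7250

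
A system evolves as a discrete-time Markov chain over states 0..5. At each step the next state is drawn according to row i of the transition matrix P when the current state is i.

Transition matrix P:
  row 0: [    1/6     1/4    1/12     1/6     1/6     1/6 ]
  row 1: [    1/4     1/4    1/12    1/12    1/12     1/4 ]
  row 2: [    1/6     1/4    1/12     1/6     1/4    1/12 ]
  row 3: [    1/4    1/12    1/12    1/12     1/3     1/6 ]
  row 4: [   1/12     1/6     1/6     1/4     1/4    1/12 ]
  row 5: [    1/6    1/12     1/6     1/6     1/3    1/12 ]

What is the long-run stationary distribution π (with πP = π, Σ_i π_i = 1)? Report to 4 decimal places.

Balance equations π_j = Σ_i π_i·P[i][j]:
  π_0 = 1/6·π_0 + 1/4·π_1 + 1/6·π_2 + 1/4·π_3 + 1/12·π_4 + 1/6·π_5
  π_1 = 1/4·π_0 + 1/4·π_1 + 1/4·π_2 + 1/12·π_3 + 1/6·π_4 + 1/12·π_5
  π_2 = 1/12·π_0 + 1/12·π_1 + 1/12·π_2 + 1/12·π_3 + 1/6·π_4 + 1/6·π_5
  π_3 = 1/6·π_0 + 1/12·π_1 + 1/6·π_2 + 1/12·π_3 + 1/4·π_4 + 1/6·π_5
  π_4 = 1/6·π_0 + 1/12·π_1 + 1/4·π_2 + 1/3·π_3 + 1/4·π_4 + 1/3·π_5
  normalize: π_0 + π_1 + π_2 + π_3 + π_4 + π_5 = 1
Solving the linear system gives exactly π = [1946/11075, 6014/33225, 3797/33225, 5237/33225, 1529/6645, 4694/33225].

π = [0.1757, 0.1810, 0.1143, 0.1576, 0.2301, 0.1413]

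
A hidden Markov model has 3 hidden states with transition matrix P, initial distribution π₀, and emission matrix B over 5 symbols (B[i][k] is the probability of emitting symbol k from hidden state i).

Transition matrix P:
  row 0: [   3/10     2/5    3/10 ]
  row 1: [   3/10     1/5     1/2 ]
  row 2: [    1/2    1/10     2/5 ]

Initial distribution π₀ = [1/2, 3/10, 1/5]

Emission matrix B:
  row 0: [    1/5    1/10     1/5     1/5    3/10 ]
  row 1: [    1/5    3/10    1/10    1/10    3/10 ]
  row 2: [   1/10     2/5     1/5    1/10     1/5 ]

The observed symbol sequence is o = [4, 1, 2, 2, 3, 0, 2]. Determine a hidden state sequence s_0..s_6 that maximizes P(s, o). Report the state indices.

t=0: δ = [1.500e-01, 9.000e-02, 4.000e-02]  (obs o_0=4)
t=1: δ = [4.500e-03, 1.800e-02, 1.800e-02]  ψ = [0, 0, 0]  (obs o_1=1)
t=2: δ = [1.800e-03, 3.600e-04, 1.800e-03]  ψ = [2, 1, 1]  (obs o_2=2)
t=3: δ = [1.800e-04, 7.200e-05, 1.440e-04]  ψ = [2, 0, 2]  (obs o_3=2)
t=4: δ = [1.440e-05, 7.200e-06, 5.760e-06]  ψ = [2, 0, 2]  (obs o_4=3)
t=5: δ = [8.640e-07, 1.152e-06, 4.320e-07]  ψ = [0, 0, 0]  (obs o_5=0)
t=6: δ = [6.912e-08, 3.456e-08, 1.152e-07]  ψ = [1, 0, 1]  (obs o_6=2)
backtrack: best end state = 2; path = [0, 1, 2, 2, 0, 1, 2]

path = [0, 1, 2, 2, 0, 1, 2]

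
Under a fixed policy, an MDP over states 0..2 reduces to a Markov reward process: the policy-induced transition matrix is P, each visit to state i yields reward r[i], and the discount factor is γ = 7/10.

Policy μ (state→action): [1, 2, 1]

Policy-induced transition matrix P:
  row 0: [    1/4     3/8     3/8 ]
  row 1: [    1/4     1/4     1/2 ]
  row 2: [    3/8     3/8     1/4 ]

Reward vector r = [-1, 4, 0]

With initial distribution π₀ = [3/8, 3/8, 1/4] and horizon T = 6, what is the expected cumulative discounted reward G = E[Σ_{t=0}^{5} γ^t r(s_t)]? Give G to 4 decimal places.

t=0: π = [0.3750, 0.3750, 0.2500], E[r] = 1.1250, γ^t·E[r] = 1.125000, running G = 1.125000
t=1: π = [0.2813, 0.3281, 0.3906], E[r] = 1.0313, γ^t·E[r] = 0.721875, running G = 1.846875
t=2: π = [0.2988, 0.3340, 0.3672], E[r] = 1.0371, γ^t·E[r] = 0.508184, running G = 2.355059
t=3: π = [0.2959, 0.3333, 0.3708], E[r] = 1.0371, γ^t·E[r] = 0.355729, running G = 2.710787
t=4: π = [0.2964, 0.3333, 0.3703], E[r] = 1.0370, γ^t·E[r] = 0.248988, running G = 2.959775
t=5: π = [0.2963, 0.3333, 0.3704], E[r] = 1.0370, γ^t·E[r] = 0.174295, running G = 3.134071

G = 3.1341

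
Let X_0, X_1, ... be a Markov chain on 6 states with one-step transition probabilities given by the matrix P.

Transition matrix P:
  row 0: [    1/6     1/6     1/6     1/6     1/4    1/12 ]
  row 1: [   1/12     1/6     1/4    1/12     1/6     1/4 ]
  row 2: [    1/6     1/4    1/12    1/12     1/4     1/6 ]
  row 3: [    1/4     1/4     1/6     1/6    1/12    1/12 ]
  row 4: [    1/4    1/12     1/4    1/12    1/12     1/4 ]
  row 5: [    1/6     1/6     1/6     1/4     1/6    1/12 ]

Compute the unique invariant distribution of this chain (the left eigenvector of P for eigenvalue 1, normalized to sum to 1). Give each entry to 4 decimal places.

π = [0.1773, 0.1788, 0.1807, 0.1355, 0.1710, 0.1567]

Balance equations π_j = Σ_i π_i·P[i][j]:
  π_0 = 1/6·π_0 + 1/12·π_1 + 1/6·π_2 + 1/4·π_3 + 1/4·π_4 + 1/6·π_5
  π_1 = 1/6·π_0 + 1/6·π_1 + 1/4·π_2 + 1/4·π_3 + 1/12·π_4 + 1/6·π_5
  π_2 = 1/6·π_0 + 1/4·π_1 + 1/12·π_2 + 1/6·π_3 + 1/4·π_4 + 1/6·π_5
  π_3 = 1/6·π_0 + 1/12·π_1 + 1/12·π_2 + 1/6·π_3 + 1/12·π_4 + 1/4·π_5
  π_4 = 1/4·π_0 + 1/6·π_1 + 1/4·π_2 + 1/12·π_3 + 1/12·π_4 + 1/6·π_5
  normalize: π_0 + π_1 + π_2 + π_3 + π_4 + π_5 = 1
Solving the linear system gives exactly π = [18502/104349, 2665/14907, 6287/34783, 14141/104349, 17840/104349, 5450/34783].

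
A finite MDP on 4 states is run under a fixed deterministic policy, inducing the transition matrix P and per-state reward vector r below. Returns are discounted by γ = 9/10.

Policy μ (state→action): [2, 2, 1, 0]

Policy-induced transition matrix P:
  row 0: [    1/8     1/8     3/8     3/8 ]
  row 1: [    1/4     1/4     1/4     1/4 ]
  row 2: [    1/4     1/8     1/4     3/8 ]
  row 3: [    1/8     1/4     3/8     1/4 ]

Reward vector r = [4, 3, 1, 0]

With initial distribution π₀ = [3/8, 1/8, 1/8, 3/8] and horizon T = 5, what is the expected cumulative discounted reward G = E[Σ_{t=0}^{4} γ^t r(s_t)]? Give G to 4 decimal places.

G = 6.9537

t=0: π = [0.3750, 0.1250, 0.1250, 0.3750], E[r] = 2.0000, γ^t·E[r] = 2.000000, running G = 2.000000
t=1: π = [0.1563, 0.1875, 0.3438, 0.3125], E[r] = 1.5313, γ^t·E[r] = 1.378125, running G = 3.378125
t=2: π = [0.1914, 0.1875, 0.3086, 0.3125], E[r] = 1.6367, γ^t·E[r] = 1.325742, running G = 4.703867
t=3: π = [0.1870, 0.1875, 0.3130, 0.3125], E[r] = 1.6235, γ^t·E[r] = 1.183557, running G = 5.887424
t=4: π = [0.1876, 0.1875, 0.3124, 0.3125], E[r] = 1.6252, γ^t·E[r] = 1.066283, running G = 6.953707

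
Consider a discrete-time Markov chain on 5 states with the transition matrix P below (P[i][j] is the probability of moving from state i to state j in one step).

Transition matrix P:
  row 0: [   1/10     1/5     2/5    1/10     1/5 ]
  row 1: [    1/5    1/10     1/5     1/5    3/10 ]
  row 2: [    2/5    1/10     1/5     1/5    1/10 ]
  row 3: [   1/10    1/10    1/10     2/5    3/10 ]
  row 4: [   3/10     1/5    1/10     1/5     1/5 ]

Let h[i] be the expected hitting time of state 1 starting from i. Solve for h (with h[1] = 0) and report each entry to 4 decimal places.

First-step conditioning: h[1] = 0; for i ≠ 1, h[i] = 1 + Σ_k P[i][k]·h[k].
  h[0] = 1 + 1/10·h[0] + 2/5·h[2] + 1/10·h[3] + 1/5·h[4]
  h[2] = 1 + 2/5·h[0] + 1/5·h[2] + 1/5·h[3] + 1/10·h[4]
  h[3] = 1 + 1/10·h[0] + 1/10·h[2] + 2/5·h[3] + 3/10·h[4]
  h[4] = 1 + 3/10·h[0] + 1/10·h[2] + 1/5·h[3] + 1/5·h[4]
Solving the 4×4 linear system over states ≠ 1 gives exactly h = [1395/218, 0, 1525/218, 1535/218, 685/109] (h[1] = 0 is the target).

h = [6.3991, 0.0000, 6.9954, 7.0413, 6.2844]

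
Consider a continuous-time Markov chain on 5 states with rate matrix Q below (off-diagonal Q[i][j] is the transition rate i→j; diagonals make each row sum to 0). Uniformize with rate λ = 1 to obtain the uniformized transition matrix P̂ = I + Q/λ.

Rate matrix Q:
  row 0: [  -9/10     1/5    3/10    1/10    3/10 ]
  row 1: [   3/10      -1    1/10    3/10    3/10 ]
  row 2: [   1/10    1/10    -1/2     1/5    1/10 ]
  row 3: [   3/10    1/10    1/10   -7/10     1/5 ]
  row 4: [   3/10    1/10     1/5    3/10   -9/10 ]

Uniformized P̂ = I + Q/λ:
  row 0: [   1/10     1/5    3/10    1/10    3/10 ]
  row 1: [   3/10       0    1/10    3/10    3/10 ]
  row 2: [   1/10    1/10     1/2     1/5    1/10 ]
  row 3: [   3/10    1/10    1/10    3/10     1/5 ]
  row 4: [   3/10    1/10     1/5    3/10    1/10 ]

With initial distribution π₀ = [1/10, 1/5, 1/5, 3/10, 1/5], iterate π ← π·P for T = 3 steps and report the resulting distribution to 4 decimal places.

t=0: π = [0.1000, 0.2000, 0.2000, 0.3000, 0.2000]
t=1: π = [0.2400, 0.0900, 0.2200, 0.2600, 0.1900]
t=2: π = [0.2080, 0.1150, 0.2550, 0.2300, 0.1920]
t=3: π = [0.2074, 0.1093, 0.2628, 0.2329, 0.1876]

π = [0.2074, 0.1093, 0.2628, 0.2329, 0.1876]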